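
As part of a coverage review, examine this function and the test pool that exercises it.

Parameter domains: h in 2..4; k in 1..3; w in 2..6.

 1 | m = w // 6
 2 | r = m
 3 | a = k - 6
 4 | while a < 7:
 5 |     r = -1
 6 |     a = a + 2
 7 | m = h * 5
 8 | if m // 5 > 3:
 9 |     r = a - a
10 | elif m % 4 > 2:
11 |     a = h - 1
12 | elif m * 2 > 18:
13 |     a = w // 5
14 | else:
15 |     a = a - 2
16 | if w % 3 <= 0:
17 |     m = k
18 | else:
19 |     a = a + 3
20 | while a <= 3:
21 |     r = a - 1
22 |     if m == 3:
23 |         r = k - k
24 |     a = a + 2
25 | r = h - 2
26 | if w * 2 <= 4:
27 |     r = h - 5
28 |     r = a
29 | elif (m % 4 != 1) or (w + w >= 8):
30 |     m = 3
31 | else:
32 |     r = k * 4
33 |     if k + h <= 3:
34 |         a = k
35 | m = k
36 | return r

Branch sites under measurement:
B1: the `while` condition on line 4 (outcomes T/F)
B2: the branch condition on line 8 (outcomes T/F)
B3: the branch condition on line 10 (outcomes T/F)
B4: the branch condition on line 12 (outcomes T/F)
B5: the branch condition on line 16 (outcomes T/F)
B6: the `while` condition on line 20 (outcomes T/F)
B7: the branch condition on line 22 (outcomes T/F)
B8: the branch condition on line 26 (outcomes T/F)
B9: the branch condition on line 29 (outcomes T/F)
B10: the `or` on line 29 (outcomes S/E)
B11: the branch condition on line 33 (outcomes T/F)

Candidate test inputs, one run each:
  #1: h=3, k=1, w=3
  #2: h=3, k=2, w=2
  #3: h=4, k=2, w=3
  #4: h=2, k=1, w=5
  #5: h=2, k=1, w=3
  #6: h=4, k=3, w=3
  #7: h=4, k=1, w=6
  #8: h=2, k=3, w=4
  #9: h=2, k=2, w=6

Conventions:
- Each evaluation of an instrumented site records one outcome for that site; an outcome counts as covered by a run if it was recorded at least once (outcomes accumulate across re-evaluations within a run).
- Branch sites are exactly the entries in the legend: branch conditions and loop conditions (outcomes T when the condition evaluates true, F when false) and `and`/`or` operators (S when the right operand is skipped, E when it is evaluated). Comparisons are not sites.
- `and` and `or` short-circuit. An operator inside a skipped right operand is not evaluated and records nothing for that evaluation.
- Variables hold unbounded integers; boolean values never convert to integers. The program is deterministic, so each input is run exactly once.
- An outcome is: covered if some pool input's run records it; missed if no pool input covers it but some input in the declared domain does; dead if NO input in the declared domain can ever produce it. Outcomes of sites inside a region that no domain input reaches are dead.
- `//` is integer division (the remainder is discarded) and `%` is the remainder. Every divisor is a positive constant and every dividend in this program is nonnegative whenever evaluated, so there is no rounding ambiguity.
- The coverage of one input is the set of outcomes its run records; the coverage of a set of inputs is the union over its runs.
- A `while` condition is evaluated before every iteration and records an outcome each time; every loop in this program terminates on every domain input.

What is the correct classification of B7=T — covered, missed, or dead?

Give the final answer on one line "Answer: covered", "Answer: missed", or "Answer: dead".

no pool input records B7=T
but domain input (h=2, k=3, w=3) does record it -> reachable, so missed

Answer: missed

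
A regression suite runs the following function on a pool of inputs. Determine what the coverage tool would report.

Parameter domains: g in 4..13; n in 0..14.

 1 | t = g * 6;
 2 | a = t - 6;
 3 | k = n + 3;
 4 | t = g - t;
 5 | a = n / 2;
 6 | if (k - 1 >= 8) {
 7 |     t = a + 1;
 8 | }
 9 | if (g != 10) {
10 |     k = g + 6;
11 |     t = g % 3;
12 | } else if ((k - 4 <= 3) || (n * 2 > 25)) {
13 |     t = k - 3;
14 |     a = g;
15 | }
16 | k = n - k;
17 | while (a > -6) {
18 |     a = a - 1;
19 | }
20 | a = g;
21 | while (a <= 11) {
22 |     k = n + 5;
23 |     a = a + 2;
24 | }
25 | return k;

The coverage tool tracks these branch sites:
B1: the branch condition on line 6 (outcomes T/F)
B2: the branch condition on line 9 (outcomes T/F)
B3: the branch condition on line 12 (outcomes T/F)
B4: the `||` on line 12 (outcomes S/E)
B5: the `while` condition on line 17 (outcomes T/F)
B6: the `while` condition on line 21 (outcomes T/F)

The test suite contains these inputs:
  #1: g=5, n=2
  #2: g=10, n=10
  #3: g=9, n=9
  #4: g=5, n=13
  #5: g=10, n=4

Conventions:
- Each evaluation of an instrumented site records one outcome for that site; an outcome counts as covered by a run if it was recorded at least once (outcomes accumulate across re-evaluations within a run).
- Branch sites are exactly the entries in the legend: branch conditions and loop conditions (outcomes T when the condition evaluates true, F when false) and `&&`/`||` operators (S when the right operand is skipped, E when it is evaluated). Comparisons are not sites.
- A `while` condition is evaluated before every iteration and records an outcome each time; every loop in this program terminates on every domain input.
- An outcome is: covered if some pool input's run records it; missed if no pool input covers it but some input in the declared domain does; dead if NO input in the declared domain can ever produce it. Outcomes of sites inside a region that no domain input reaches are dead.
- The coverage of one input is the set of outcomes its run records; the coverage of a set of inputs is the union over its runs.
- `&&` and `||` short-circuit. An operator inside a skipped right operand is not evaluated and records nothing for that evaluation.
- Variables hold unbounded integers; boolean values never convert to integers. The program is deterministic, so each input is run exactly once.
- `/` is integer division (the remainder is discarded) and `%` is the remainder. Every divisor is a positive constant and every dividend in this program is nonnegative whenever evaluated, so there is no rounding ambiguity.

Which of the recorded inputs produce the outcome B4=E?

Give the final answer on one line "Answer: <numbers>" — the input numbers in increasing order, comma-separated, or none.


input #1 (g=5, n=2): never hits B4=E
input #2 (g=10, n=10): hits B4=E
input #3 (g=9, n=9): never hits B4=E
input #4 (g=5, n=13): never hits B4=E
input #5 (g=10, n=4): never hits B4=E
Answer: 2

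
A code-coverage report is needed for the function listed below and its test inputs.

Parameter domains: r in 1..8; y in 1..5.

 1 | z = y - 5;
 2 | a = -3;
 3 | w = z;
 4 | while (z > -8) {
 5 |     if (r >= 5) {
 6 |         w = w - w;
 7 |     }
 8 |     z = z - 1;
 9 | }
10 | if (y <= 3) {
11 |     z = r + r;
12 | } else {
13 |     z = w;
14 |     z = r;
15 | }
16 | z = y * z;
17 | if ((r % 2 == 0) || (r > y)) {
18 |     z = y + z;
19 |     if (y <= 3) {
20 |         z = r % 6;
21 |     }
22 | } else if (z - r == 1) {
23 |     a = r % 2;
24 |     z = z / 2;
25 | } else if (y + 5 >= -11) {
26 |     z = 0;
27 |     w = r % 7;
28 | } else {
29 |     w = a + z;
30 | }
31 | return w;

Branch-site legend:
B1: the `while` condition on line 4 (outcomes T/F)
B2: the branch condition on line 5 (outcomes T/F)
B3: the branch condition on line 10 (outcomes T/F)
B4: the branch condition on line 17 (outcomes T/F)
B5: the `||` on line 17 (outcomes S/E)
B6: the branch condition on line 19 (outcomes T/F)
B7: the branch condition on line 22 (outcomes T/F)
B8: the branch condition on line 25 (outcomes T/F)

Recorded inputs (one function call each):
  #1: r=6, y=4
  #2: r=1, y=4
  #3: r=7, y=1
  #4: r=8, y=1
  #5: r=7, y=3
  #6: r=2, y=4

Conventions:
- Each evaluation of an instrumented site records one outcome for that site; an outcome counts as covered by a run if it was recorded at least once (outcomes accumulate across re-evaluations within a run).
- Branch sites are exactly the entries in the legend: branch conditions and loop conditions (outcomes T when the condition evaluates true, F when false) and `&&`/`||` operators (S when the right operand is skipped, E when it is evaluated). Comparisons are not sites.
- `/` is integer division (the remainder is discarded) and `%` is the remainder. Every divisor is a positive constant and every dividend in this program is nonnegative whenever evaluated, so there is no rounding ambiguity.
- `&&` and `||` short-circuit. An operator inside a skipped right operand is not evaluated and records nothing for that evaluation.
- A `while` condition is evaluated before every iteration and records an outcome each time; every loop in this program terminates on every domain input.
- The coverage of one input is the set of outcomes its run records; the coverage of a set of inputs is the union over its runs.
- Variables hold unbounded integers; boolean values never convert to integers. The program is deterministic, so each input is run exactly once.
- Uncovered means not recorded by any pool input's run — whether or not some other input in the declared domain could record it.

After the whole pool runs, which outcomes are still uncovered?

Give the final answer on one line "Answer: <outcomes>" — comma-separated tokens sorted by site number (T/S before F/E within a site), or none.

run #1 (r=6, y=4) runs B1->T, B2->T, B1->T, B2->T, B1->T, B2->T, B1->T, B2->T, B1->T, B2->T, B1->T, B2->T, B1->T, B2->T, ...; records B1=T, B1=F, B2=T, B3=F, B4=T, B5=S, B6=F
run #2 (r=1, y=4) runs B1->T, B2->F, B1->T, B2->F, B1->T, B2->F, B1->T, B2->F, B1->T, B2->F, B1->T, B2->F, B1->T, B2->F, ...; records B1=T, B1=F, B2=F, B3=F, B4=F, B5=E, B7=F, B8=T
run #3 (r=7, y=1) runs B1->T, B2->T, B1->T, B2->T, B1->T, B2->T, B1->T, B2->T, B1->F, B3->T, B5->E, B4->T, B6->T; records B1=T, B1=F, B2=T, B3=T, B4=T, B5=E, B6=T
run #4 (r=8, y=1) runs B1->T, B2->T, B1->T, B2->T, B1->T, B2->T, B1->T, B2->T, B1->F, B3->T, B5->S, B4->T, B6->T; records B1=T, B1=F, B2=T, B3=T, B4=T, B5=S, B6=T
run #5 (r=7, y=3) runs B1->T, B2->T, B1->T, B2->T, B1->T, B2->T, B1->T, B2->T, B1->T, B2->T, B1->T, B2->T, B1->F, B3->T, ...; records B1=T, B1=F, B2=T, B3=T, B4=T, B5=E, B6=T
run #6 (r=2, y=4) runs B1->T, B2->F, B1->T, B2->F, B1->T, B2->F, B1->T, B2->F, B1->T, B2->F, B1->T, B2->F, B1->T, B2->F, ...; records B1=T, B1=F, B2=F, B3=F, B4=T, B5=S, B6=F
union over the pool: B1=T, B1=F, B2=T, B2=F, B3=T, B3=F, B4=T, B4=F, B5=S, B5=E, B6=T, B6=F, B7=F, B8=T
uncovered (2 of 16): B7=T, B8=F

Answer: B7=T, B8=F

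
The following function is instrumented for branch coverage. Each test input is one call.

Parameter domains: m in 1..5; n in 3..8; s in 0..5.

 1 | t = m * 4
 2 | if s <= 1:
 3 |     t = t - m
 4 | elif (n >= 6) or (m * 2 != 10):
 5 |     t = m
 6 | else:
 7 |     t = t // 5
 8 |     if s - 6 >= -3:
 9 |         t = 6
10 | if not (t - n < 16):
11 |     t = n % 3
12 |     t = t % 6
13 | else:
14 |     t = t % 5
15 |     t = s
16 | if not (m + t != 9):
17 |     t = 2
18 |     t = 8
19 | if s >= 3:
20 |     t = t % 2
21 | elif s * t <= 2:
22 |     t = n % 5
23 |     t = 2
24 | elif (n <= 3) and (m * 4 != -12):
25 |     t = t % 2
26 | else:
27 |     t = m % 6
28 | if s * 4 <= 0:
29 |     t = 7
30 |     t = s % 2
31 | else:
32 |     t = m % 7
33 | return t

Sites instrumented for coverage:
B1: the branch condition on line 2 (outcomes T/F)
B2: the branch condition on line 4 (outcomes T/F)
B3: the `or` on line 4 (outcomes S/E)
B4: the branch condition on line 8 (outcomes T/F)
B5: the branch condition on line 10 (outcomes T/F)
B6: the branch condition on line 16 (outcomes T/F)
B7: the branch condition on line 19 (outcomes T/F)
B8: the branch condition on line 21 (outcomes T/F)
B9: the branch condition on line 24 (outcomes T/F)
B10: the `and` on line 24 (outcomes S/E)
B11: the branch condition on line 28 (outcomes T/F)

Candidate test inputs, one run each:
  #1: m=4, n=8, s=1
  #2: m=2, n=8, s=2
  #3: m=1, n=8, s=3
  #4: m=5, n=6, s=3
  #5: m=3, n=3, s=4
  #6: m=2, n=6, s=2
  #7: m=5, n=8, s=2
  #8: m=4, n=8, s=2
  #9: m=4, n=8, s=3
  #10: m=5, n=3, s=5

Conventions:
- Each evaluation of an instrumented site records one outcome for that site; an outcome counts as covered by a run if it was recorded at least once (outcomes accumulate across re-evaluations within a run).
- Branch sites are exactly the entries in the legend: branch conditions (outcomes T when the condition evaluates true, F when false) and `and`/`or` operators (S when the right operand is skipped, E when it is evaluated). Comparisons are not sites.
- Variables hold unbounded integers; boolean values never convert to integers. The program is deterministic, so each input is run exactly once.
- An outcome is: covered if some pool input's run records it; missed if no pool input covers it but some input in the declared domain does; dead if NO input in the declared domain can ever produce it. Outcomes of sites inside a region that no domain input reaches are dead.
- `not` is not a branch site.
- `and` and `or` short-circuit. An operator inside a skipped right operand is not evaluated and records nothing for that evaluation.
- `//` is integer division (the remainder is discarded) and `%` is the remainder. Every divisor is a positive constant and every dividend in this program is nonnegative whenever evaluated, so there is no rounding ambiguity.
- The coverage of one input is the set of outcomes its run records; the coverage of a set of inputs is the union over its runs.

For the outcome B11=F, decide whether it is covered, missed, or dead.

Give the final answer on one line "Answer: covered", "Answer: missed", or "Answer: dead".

B11=F is recorded by pool input(s) 1, 2, 3, 4, 5, 6, 7, 8, 9, 10 -> covered

Answer: covered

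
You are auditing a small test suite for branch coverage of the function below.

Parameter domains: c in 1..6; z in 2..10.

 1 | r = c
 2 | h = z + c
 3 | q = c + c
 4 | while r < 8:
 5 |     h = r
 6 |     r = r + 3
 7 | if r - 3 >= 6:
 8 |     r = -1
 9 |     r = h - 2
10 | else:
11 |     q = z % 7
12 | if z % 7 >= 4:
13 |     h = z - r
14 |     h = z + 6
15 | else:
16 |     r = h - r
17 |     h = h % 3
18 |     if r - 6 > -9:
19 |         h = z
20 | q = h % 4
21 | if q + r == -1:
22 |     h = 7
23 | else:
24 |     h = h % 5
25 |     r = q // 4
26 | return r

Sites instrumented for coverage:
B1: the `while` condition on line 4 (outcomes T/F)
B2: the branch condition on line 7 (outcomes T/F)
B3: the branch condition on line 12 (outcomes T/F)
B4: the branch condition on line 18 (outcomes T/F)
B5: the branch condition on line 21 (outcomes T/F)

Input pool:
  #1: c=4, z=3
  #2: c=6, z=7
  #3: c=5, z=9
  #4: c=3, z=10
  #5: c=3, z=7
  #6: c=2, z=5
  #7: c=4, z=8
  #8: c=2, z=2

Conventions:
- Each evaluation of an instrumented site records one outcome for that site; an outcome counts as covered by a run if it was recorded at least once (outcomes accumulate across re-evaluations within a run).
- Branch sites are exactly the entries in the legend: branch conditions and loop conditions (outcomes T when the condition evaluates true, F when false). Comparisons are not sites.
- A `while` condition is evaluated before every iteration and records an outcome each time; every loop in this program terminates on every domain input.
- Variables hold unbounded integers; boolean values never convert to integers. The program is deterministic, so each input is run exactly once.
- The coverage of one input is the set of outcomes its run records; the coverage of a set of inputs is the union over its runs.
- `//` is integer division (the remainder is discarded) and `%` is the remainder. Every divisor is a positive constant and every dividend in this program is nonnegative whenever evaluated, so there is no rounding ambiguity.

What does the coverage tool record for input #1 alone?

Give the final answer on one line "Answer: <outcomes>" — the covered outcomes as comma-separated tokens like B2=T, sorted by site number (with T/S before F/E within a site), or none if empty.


Tracing the run of input #1 (c=4, z=3):
  B1->T, B1->T, B1->F, B2->T, B3->F, B4->T, B5->F
collecting distinct outcomes: B1=T, B1=F, B2=T, B3=F, B4=T, B5=F
Answer: B1=T, B1=F, B2=T, B3=F, B4=T, B5=F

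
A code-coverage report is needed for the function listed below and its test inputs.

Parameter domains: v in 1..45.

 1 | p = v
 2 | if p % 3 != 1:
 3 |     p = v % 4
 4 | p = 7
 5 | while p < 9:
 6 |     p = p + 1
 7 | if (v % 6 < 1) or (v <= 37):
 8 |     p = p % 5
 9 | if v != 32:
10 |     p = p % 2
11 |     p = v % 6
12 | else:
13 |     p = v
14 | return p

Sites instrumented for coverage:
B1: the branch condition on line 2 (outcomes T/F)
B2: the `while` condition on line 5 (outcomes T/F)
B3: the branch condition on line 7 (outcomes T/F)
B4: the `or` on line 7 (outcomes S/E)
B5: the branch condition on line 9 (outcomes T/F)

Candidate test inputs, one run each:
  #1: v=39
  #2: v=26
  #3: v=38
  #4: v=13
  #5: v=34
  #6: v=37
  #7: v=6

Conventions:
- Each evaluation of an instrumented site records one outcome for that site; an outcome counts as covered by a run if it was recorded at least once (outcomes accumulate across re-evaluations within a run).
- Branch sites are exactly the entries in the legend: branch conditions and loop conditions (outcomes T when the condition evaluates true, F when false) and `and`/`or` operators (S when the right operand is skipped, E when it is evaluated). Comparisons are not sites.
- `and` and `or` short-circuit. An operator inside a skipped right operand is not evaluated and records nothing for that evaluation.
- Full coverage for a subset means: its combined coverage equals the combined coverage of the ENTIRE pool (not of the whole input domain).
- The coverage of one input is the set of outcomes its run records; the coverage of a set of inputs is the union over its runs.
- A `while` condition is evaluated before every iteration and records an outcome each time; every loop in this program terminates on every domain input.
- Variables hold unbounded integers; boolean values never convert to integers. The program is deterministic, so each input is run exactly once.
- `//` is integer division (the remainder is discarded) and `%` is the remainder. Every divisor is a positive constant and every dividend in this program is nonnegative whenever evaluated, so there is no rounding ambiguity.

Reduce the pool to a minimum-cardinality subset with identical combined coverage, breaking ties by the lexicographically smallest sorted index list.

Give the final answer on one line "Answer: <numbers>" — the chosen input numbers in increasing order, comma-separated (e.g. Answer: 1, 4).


#1 (v=39) -> B1->T, B2->T, B2->T, B2->F, B4->E, B3->F, B5->T; covered: B1=T, B2=T, B2=F, B3=F, B4=E, B5=T
#2 (v=26) -> B1->T, B2->T, B2->T, B2->F, B4->E, B3->T, B5->T; covered: B1=T, B2=T, B2=F, B3=T, B4=E, B5=T
#3 (v=38) -> B1->T, B2->T, B2->T, B2->F, B4->E, B3->F, B5->T; covered: B1=T, B2=T, B2=F, B3=F, B4=E, B5=T
#4 (v=13) -> B1->F, B2->T, B2->T, B2->F, B4->E, B3->T, B5->T; covered: B1=F, B2=T, B2=F, B3=T, B4=E, B5=T
#5 (v=34) -> B1->F, B2->T, B2->T, B2->F, B4->E, B3->T, B5->T; covered: B1=F, B2=T, B2=F, B3=T, B4=E, B5=T
#6 (v=37) -> B1->F, B2->T, B2->T, B2->F, B4->E, B3->T, B5->T; covered: B1=F, B2=T, B2=F, B3=T, B4=E, B5=T
#7 (v=6) -> B1->T, B2->T, B2->T, B2->F, B4->S, B3->T, B5->T; covered: B1=T, B2=T, B2=F, B3=T, B4=S, B5=T
together the pool reaches 9 outcomes: B1=T, B1=F, B2=T, B2=F, B3=T, B3=F, B4=S, B4=E, B5=T
no size-1 subset reaches all 9 outcomes (best union: 6/9)
no size-2 subset reaches all 9 outcomes (best union: 8/9)
at size 3, {1, 4, 7} reaches all 9 outcomes; every lexicographically earlier size-3 subset fails
Answer: 1, 4, 7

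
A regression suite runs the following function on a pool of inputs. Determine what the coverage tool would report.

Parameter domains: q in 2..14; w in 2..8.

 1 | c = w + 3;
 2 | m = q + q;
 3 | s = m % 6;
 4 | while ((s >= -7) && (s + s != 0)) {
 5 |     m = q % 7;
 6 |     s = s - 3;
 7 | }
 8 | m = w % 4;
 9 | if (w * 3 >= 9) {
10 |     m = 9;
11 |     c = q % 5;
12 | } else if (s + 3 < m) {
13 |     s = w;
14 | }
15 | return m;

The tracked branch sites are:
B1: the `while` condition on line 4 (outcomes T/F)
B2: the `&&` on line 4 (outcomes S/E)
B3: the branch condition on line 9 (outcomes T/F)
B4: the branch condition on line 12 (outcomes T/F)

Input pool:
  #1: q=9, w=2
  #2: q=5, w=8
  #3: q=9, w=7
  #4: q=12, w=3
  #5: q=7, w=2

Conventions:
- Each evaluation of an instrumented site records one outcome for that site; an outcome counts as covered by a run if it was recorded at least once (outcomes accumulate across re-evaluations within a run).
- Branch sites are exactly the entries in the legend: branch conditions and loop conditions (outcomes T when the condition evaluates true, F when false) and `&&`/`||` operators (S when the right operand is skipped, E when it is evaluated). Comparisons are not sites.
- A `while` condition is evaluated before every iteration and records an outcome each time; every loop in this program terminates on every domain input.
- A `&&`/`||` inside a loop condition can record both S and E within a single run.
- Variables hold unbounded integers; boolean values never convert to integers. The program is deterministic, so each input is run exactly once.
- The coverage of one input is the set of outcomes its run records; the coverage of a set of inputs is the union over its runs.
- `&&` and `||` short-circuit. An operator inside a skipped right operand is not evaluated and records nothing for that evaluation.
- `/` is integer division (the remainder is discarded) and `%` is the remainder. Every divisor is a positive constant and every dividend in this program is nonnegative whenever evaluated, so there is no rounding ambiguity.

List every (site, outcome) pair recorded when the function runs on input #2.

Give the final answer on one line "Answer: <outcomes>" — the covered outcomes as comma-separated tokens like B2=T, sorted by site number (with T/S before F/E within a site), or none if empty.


Event log for input #2 (q=5, w=8):
  B2->E, B1->T, B2->E, B1->T, B2->E, B1->T, B2->E, B1->T, B2->S, B1->F
  B3->T
as a set, this run covers: B1=T, B1=F, B2=S, B2=E, B3=T
Answer: B1=T, B1=F, B2=S, B2=E, B3=T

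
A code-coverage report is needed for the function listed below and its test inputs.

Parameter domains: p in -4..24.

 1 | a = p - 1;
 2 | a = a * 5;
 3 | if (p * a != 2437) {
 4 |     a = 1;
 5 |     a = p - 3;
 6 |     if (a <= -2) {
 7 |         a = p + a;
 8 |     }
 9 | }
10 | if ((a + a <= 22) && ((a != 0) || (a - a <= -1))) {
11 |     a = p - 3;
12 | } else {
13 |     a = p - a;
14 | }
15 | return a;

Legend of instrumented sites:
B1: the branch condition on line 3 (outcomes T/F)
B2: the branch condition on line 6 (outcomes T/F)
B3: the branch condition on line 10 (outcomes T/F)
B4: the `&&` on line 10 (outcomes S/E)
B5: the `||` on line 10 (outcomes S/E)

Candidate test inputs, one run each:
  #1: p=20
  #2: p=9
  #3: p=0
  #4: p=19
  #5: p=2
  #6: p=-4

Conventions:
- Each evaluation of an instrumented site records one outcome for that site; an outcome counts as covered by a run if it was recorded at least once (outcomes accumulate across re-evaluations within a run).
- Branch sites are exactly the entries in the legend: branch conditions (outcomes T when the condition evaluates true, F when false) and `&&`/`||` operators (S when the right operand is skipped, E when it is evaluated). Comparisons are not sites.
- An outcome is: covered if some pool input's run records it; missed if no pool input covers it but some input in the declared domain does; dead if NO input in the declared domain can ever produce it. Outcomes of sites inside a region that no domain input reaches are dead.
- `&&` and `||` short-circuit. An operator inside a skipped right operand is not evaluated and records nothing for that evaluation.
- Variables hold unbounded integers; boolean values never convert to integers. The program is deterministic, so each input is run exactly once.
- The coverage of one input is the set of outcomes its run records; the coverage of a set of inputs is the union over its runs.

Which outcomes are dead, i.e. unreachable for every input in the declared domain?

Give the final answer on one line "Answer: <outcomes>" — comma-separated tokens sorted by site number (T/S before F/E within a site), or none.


running all 29 domain inputs and tallying outcomes:
  B1=F: unreachable across the whole domain -> dead
  reachable outcomes have witnesses, e.g. B1=T (e.g. p=-4), B2=T (e.g. p=-4), B2=F (e.g. p=2), B3=T (e.g. p=-4)
Answer: B1=F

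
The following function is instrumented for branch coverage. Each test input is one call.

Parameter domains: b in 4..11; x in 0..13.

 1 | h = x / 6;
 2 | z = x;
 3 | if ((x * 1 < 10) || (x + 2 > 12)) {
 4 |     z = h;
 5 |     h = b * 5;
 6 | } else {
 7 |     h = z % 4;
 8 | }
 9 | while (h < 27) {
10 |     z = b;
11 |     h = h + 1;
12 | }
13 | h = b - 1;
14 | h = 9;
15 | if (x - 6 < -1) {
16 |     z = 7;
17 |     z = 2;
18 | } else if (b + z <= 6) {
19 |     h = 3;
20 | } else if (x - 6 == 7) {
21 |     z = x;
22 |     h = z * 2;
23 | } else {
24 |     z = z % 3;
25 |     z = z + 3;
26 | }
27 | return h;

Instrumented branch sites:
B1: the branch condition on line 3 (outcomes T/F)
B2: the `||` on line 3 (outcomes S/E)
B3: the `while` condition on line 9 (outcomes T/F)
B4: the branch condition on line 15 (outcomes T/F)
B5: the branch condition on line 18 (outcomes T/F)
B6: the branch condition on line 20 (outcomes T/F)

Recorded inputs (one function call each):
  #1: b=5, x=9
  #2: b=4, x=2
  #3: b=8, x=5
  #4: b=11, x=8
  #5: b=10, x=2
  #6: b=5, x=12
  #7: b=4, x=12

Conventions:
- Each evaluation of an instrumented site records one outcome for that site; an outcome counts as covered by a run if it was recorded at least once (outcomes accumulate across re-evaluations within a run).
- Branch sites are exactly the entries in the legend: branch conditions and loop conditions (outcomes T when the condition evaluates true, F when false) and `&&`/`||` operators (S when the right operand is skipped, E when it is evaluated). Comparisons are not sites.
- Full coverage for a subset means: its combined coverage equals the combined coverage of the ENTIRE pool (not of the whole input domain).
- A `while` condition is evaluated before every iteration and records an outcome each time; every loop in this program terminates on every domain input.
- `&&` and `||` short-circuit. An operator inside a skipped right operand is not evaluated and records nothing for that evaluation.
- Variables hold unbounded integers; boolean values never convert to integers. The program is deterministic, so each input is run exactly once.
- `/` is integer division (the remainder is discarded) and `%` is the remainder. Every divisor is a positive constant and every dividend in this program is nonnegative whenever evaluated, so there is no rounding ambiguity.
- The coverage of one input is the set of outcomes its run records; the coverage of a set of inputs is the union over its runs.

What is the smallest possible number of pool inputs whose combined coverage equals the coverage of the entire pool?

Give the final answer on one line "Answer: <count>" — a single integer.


test 1 (b=5, x=9) fires B2->S, B1->T, B3->T, B3->T, B3->F, B4->F, B5->F, B6->F; hits B1=T, B2=S, B3=T, B3=F, B4=F, B5=F, B6=F
test 2 (b=4, x=2) fires B2->S, B1->T, B3->T, B3->T, B3->T, B3->T, B3->T, B3->T, B3->T, B3->F, B4->T; hits B1=T, B2=S, B3=T, B3=F, B4=T
test 3 (b=8, x=5) fires B2->S, B1->T, B3->F, B4->F, B5->F, B6->F; hits B1=T, B2=S, B3=F, B4=F, B5=F, B6=F
test 4 (b=11, x=8) fires B2->S, B1->T, B3->F, B4->F, B5->F, B6->F; hits B1=T, B2=S, B3=F, B4=F, B5=F, B6=F
test 5 (b=10, x=2) fires B2->S, B1->T, B3->F, B4->T; hits B1=T, B2=S, B3=F, B4=T
test 6 (b=5, x=12) fires B2->E, B1->T, B3->T, B3->T, B3->F, B4->F, B5->F, B6->F; hits B1=T, B2=E, B3=T, B3=F, B4=F, B5=F, B6=F
test 7 (b=4, x=12) fires B2->E, B1->T, B3->T, B3->T, B3->T, B3->T, B3->T, B3->T, B3->T, B3->F, B4->F, B5->F, B6->F; hits B1=T, B2=E, B3=T, B3=F, B4=F, B5=F, B6=F
union over all inputs: B1=T, B2=S, B2=E, B3=T, B3=F, B4=T, B4=F, B5=F, B6=F (9 outcomes)
every size-1 subset falls short of the 9 outcomes (best: 7/9)
at size 2, {2, 6} reaches all 9 outcomes; every lexicographically earlier size-2 subset fails
Answer: 2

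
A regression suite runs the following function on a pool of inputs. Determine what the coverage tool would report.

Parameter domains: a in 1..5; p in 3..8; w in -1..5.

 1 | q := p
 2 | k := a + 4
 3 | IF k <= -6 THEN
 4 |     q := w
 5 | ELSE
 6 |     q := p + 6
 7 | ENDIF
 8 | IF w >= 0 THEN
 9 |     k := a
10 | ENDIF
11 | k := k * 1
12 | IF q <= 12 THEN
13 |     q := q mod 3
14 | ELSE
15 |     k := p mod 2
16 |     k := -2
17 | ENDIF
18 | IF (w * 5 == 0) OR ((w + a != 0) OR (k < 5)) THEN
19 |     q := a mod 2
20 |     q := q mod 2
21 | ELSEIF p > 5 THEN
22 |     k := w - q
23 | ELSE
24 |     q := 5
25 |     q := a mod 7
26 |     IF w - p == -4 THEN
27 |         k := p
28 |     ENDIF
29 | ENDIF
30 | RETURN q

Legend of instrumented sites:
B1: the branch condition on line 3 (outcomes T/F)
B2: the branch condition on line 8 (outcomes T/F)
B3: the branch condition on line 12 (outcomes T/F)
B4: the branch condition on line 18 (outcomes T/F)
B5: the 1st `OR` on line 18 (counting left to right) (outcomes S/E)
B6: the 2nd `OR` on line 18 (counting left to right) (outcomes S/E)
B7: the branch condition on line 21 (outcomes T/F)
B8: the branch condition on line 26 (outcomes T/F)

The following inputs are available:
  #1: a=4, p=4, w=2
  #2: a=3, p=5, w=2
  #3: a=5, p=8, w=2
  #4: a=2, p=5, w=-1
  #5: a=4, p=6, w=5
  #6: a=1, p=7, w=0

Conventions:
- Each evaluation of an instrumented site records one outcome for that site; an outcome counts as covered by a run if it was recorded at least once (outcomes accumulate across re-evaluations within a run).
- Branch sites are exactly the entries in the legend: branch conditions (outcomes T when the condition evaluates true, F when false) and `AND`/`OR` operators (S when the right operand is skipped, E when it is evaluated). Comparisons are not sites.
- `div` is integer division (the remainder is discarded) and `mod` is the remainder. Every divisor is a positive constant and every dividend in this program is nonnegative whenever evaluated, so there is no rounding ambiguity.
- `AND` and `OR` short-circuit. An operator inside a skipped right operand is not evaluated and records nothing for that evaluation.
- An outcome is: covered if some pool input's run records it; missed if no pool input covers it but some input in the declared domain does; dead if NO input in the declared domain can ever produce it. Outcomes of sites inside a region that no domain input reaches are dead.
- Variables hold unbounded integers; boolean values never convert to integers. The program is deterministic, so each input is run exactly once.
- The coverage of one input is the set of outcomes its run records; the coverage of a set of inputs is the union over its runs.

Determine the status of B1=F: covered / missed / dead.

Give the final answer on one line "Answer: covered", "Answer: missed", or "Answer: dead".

B1=F is recorded by pool input(s) 1, 2, 3, 4, 5, 6 -> covered

Answer: covered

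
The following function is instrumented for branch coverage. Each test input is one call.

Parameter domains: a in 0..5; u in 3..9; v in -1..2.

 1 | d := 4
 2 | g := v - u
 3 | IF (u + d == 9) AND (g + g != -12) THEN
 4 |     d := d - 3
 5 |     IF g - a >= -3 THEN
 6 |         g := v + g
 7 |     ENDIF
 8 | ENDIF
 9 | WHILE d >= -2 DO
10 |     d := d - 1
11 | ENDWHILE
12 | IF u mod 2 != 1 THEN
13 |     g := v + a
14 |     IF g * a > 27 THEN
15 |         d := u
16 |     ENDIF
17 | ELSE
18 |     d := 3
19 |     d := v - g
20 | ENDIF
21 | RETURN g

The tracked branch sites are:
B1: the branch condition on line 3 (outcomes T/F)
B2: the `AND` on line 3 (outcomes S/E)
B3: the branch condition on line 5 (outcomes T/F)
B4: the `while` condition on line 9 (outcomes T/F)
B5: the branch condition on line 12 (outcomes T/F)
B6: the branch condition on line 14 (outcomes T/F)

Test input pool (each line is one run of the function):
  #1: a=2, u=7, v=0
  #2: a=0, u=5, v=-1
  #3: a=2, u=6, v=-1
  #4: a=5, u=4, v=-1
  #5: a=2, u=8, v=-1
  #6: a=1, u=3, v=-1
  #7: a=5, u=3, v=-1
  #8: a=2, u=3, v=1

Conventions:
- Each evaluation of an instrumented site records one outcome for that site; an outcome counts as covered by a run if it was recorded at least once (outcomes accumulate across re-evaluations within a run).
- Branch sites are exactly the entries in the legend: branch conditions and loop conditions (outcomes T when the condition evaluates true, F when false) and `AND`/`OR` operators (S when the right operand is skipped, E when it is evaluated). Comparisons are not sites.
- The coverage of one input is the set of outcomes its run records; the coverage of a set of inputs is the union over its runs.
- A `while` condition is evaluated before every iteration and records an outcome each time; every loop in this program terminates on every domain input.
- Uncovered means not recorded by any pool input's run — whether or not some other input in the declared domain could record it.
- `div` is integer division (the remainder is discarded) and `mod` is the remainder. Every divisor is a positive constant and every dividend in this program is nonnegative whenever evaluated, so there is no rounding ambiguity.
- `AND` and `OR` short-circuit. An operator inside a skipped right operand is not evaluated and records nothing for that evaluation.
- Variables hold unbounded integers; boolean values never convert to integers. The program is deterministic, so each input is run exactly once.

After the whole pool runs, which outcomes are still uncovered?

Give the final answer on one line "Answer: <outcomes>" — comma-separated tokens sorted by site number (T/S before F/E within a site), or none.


input #1 (a=2, u=7, v=0): covers B1=F, B2=S, B4=T, B4=F, B5=F
input #2 (a=0, u=5, v=-1): covers B1=F, B2=E, B4=T, B4=F, B5=F
input #3 (a=2, u=6, v=-1): covers B1=F, B2=S, B4=T, B4=F, B5=T, B6=F
input #4 (a=5, u=4, v=-1): covers B1=F, B2=S, B4=T, B4=F, B5=T, B6=F
input #5 (a=2, u=8, v=-1): covers B1=F, B2=S, B4=T, B4=F, B5=T, B6=F
input #6 (a=1, u=3, v=-1): covers B1=F, B2=S, B4=T, B4=F, B5=F
input #7 (a=5, u=3, v=-1): covers B1=F, B2=S, B4=T, B4=F, B5=F
input #8 (a=2, u=3, v=1): covers B1=F, B2=S, B4=T, B4=F, B5=F
union over the pool: B1=F, B2=S, B2=E, B4=T, B4=F, B5=T, B5=F, B6=F
uncovered (4 of 12): B1=T, B3=T, B3=F, B6=T
Answer: B1=T, B3=T, B3=F, B6=T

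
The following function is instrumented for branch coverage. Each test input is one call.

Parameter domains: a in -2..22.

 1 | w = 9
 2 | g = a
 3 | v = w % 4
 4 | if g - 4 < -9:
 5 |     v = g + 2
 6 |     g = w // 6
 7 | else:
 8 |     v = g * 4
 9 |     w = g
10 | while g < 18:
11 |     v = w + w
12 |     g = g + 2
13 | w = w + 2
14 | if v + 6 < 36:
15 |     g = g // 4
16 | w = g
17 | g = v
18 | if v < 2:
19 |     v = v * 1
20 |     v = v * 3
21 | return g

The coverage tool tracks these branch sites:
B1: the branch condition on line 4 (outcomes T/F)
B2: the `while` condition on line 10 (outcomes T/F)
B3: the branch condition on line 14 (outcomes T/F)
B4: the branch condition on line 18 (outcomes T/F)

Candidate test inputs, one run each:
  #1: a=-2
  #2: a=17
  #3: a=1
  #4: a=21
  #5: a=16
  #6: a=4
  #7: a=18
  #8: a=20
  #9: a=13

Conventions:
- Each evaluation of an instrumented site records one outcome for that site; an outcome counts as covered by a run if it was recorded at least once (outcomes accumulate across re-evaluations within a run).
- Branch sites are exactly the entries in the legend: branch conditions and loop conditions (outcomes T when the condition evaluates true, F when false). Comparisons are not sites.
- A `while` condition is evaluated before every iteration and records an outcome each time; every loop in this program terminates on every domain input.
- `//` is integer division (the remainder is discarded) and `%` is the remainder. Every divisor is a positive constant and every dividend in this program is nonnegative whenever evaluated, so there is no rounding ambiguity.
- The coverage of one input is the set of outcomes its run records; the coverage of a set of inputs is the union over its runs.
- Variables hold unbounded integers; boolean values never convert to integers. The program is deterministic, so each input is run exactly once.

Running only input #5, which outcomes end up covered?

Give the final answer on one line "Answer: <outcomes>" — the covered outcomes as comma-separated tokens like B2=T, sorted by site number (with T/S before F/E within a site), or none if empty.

Simulating input #5 (a=16) step by step:
  B1->F, B2->T, B2->F, B3->F, B4->F
as a set, this run covers: B1=F, B2=T, B2=F, B3=F, B4=F

Answer: B1=F, B2=T, B2=F, B3=F, B4=F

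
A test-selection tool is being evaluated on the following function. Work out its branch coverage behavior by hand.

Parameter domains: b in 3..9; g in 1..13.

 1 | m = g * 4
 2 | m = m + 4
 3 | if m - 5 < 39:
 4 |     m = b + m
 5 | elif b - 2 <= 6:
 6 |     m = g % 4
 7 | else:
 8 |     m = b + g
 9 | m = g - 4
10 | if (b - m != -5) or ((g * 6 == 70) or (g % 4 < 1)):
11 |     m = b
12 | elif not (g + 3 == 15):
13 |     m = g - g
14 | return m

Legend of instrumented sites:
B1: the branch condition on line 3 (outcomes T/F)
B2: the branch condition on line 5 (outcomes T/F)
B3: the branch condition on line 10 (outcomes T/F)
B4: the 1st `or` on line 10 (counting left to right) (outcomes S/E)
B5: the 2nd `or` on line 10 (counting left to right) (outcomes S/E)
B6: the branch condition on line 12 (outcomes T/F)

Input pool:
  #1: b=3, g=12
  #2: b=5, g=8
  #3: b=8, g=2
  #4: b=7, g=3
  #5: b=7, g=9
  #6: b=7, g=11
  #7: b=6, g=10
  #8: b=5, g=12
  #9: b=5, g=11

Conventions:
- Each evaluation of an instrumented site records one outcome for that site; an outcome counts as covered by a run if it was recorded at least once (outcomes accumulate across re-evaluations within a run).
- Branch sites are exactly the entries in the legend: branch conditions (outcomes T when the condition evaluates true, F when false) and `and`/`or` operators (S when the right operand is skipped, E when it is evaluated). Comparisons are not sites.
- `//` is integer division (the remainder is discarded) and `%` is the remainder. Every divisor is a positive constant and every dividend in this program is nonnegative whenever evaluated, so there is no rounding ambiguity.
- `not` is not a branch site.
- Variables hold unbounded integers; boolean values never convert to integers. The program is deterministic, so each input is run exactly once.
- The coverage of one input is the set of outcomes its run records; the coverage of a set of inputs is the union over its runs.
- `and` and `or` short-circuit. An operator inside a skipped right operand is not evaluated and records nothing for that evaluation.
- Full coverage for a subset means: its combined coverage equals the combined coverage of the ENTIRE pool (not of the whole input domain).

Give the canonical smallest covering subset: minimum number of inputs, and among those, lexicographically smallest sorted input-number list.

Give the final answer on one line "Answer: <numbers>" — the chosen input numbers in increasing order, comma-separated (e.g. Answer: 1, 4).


input #1 (b=3, g=12): covers B1=F, B2=T, B3=T, B4=E, B5=E
input #2 (b=5, g=8): covers B1=T, B3=T, B4=S
input #3 (b=8, g=2): covers B1=T, B3=T, B4=S
input #4 (b=7, g=3): covers B1=T, B3=T, B4=S
input #5 (b=7, g=9): covers B1=T, B3=T, B4=S
input #6 (b=7, g=11): covers B1=F, B2=T, B3=T, B4=S
input #7 (b=6, g=10): covers B1=F, B2=T, B3=T, B4=S
input #8 (b=5, g=12): covers B1=F, B2=T, B3=T, B4=S
input #9 (b=5, g=11): covers B1=F, B2=T, B3=T, B4=S
the full pool covers 7 outcomes: B1=T, B1=F, B2=T, B3=T, B4=S, B4=E, B5=E
no size-1 subset reaches all 7 outcomes (best union: 5/7)
at size 2, {1, 2} reaches all 7 outcomes; every lexicographically earlier size-2 subset fails
Answer: 1, 2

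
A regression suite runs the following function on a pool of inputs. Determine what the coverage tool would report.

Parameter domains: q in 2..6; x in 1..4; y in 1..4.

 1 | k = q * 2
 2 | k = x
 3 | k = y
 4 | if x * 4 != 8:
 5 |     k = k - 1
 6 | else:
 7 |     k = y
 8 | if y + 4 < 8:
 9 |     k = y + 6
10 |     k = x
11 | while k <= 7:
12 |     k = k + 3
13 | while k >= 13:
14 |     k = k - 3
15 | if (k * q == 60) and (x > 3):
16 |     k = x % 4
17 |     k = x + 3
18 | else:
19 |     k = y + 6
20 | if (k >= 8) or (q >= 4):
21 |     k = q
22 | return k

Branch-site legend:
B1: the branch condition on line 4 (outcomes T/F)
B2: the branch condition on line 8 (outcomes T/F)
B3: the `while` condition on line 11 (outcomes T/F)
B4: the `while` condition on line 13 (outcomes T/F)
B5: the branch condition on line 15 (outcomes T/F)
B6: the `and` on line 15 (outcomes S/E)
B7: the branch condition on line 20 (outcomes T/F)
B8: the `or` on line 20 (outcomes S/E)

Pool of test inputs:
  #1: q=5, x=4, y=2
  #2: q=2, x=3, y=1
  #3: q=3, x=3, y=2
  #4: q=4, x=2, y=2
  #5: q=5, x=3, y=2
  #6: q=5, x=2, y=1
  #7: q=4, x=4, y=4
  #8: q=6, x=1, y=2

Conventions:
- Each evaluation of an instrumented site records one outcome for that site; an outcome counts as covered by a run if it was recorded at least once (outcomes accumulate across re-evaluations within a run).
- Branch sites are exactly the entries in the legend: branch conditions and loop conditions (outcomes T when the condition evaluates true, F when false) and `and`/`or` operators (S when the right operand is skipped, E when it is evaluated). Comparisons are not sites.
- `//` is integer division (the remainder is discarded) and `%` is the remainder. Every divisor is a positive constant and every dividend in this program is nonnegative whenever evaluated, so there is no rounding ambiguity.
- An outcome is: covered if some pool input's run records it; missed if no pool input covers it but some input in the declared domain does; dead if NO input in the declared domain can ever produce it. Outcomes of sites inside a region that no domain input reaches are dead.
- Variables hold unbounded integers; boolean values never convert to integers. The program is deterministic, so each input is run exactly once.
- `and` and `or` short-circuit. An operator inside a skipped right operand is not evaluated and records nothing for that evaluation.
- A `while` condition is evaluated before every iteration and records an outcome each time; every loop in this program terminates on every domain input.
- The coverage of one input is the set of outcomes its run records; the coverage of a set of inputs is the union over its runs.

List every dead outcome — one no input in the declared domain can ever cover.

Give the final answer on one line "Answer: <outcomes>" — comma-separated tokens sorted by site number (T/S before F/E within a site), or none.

exhaustive pass over the 80-input domain:
  B4=T: zero occurrences over every domain input -> dead
  reachable outcomes have witnesses, e.g. B1=T (e.g. q=2, x=1, y=1), B1=F (e.g. q=2, x=2, y=1), B2=T (e.g. q=2, x=1, y=1), B2=F (e.g. q=2, x=1, y=4)

Answer: B4=T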